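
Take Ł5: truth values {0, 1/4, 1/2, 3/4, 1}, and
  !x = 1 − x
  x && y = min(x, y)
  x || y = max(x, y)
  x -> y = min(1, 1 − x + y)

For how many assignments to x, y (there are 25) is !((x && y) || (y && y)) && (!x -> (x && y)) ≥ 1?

1

value 1: 1 assignment (counts)
value 3/4: 4 assignments
value 1/2: 6 assignments
value 1/4: 5 assignments
value 0: 9 assignments
So 1 of the 25 assignments meets the threshold.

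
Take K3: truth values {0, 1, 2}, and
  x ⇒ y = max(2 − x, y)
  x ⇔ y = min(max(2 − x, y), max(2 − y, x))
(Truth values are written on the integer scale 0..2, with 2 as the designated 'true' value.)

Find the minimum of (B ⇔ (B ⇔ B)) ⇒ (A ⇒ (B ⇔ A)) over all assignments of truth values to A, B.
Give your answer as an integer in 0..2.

1

Take A = 1, B = 1:
B ⇔ B = 1 ⇔ 1 = 1
B ⇔ (B ⇔ B) = 1 ⇔ 1 = 1
B ⇔ A = 1 ⇔ 1 = 1
A ⇒ (B ⇔ A) = 1 ⇒ 1 = 1
(B ⇔ (B ⇔ B)) ⇒ (A ⇒ (B ⇔ A)) = 1 ⇒ 1 = 1
No assignment yields a value below 1, so this is the minimum.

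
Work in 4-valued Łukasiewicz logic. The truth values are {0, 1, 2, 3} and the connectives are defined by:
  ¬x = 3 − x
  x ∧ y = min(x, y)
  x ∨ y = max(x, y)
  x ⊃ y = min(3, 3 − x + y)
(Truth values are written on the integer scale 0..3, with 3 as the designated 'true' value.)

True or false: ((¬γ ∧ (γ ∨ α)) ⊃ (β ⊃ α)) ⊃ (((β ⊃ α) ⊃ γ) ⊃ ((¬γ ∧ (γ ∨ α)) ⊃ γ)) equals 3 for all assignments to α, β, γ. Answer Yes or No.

Yes

At α = 1, β = 0, γ = 2, for instance:
¬γ = ¬2 = 1
γ ∨ α = 2 ∨ 1 = 2
¬γ ∧ (γ ∨ α) = 1 ∧ 2 = 1
β ⊃ α = 0 ⊃ 1 = 3
(¬γ ∧ (γ ∨ α)) ⊃ (β ⊃ α) = 1 ⊃ 3 = 3
(β ⊃ α) ⊃ γ = 3 ⊃ 2 = 2
(¬γ ∧ (γ ∨ α)) ⊃ γ = 1 ⊃ 2 = 3
((β ⊃ α) ⊃ γ) ⊃ ((¬γ ∧ (γ ∨ α)) ⊃ γ) = 2 ⊃ 3 = 3
((¬γ ∧ (γ ∨ α)) ⊃ (β ⊃ α)) ⊃ (((β ⊃ α) ⊃ γ) ⊃ ((¬γ ∧ (γ ∨ α)) ⊃ γ)) = 3 ⊃ 3 = 3
and checking the remaining 63 assignments likewise gives ≥ 3 in every case.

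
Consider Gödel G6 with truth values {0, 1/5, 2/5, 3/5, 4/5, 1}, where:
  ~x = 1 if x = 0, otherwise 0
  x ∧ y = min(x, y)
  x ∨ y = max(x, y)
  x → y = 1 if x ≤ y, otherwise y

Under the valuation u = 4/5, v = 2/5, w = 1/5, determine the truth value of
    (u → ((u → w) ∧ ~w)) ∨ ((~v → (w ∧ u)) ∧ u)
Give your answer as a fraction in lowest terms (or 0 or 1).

4/5

u → w = 4/5 → 1/5 = 1/5
~w = ~1/5 = 0
(u → w) ∧ ~w = 1/5 ∧ 0 = 0
u → ((u → w) ∧ ~w) = 4/5 → 0 = 0
~v = ~2/5 = 0
w ∧ u = 1/5 ∧ 4/5 = 1/5
~v → (w ∧ u) = 0 → 1/5 = 1
(~v → (w ∧ u)) ∧ u = 1 ∧ 4/5 = 4/5
(u → ((u → w) ∧ ~w)) ∨ ((~v → (w ∧ u)) ∧ u) = 0 ∨ 4/5 = 4/5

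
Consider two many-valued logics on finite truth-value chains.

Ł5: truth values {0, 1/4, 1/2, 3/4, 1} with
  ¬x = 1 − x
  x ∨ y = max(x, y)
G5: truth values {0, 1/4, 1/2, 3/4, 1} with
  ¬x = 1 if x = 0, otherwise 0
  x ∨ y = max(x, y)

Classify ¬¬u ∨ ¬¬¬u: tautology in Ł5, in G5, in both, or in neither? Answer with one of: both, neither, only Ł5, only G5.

In Ł5: at u = 1/4 the value is 3/4 — not a tautology.
In G5: every assignment gives 1 — tautology.

only G5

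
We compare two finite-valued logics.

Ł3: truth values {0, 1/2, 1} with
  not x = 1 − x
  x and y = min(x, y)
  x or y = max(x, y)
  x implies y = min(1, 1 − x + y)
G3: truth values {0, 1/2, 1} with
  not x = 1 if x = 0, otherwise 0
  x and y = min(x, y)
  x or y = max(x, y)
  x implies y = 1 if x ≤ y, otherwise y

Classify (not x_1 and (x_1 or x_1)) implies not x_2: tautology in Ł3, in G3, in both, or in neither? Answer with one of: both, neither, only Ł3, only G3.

In Ł3: at x_1 = 1/2, x_2 = 1 the value is 1/2 — not a tautology.
In G3: every assignment gives 1 — tautology.

only G3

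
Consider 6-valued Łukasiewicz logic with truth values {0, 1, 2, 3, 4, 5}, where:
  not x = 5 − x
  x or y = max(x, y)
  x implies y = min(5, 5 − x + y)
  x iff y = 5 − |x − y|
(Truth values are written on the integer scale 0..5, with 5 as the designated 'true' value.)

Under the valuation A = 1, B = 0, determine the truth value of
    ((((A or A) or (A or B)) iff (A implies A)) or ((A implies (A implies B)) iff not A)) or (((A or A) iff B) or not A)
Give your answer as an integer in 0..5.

A or A = 1 or 1 = 1
A or B = 1 or 0 = 1
(A or A) or (A or B) = 1 or 1 = 1
A implies A = 1 implies 1 = 5
((A or A) or (A or B)) iff (A implies A) = 1 iff 5 = 1
A implies B = 1 implies 0 = 4
A implies (A implies B) = 1 implies 4 = 5
not A = not 1 = 4
(A implies (A implies B)) iff not A = 5 iff 4 = 4
(((A or A) or (A or B)) iff (A implies A)) or ((A implies (A implies B)) iff not A) = 1 or 4 = 4
A or A = 1 or 1 = 1
(A or A) iff B = 1 iff 0 = 4
not A = not 1 = 4
((A or A) iff B) or not A = 4 or 4 = 4
((((A or A) or (A or B)) iff (A implies A)) or ((A implies (A implies B)) iff not A)) or (((A or A) iff B) or not A) = 4 or 4 = 4

4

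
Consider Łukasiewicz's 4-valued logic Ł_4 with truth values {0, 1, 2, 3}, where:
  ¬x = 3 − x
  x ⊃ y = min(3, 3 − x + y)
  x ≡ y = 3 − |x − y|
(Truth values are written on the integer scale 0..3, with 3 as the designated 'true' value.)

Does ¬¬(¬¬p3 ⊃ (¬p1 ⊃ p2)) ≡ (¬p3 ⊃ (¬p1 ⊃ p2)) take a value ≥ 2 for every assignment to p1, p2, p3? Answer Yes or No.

No

Counterexample: take p1 = 0, p2 = 0, p3 = 0.
¬p3 = ¬0 = 3
¬¬p3 = ¬3 = 0
¬p1 = ¬0 = 3
¬p1 ⊃ p2 = 3 ⊃ 0 = 0
¬¬p3 ⊃ (¬p1 ⊃ p2) = 0 ⊃ 0 = 3
¬(¬¬p3 ⊃ (¬p1 ⊃ p2)) = ¬3 = 0
¬¬(¬¬p3 ⊃ (¬p1 ⊃ p2)) = ¬0 = 3
¬p3 = ¬0 = 3
¬p1 = ¬0 = 3
¬p1 ⊃ p2 = 3 ⊃ 0 = 0
¬p3 ⊃ (¬p1 ⊃ p2) = 3 ⊃ 0 = 0
¬¬(¬¬p3 ⊃ (¬p1 ⊃ p2)) ≡ (¬p3 ⊃ (¬p1 ⊃ p2)) = 3 ≡ 0 = 0
This gives 0, which is below 2.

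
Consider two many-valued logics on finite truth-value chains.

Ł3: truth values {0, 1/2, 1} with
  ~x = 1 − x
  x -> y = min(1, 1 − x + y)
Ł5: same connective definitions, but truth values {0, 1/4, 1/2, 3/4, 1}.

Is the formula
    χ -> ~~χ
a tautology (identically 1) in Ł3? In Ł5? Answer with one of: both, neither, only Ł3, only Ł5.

In Ł3: every assignment gives 1 — tautology.
In Ł5: every assignment gives 1 — tautology.

both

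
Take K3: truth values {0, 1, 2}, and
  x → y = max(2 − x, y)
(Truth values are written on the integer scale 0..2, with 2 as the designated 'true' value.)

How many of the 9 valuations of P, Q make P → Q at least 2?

5

P = 0, Q = 0 ↦ 2  ≥
P = 0, Q = 1 ↦ 2  ≥
P = 0, Q = 2 ↦ 2  ≥
P = 1, Q = 0 ↦ 1  <
P = 1, Q = 1 ↦ 1  <
P = 1, Q = 2 ↦ 2  ≥
P = 2, Q = 0 ↦ 0  <
P = 2, Q = 1 ↦ 1  <
P = 2, Q = 2 ↦ 2  ≥
So 5 of the 9 assignments meet the threshold.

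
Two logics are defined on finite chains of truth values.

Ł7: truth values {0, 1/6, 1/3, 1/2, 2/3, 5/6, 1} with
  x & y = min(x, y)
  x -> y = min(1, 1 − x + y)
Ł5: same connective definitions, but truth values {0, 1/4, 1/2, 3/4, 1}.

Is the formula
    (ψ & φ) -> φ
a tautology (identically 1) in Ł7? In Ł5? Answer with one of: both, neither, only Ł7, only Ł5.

both

In Ł7: every assignment gives 1 — tautology.
In Ł5: every assignment gives 1 — tautology.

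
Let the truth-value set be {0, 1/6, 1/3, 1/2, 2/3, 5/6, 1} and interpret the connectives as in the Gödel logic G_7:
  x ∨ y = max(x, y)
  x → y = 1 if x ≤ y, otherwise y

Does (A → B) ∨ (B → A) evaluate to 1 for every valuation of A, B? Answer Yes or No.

Yes

At A = 5/6, B = 1/2, for instance:
A → B = 5/6 → 1/2 = 1/2
B → A = 1/2 → 5/6 = 1
(A → B) ∨ (B → A) = 1/2 ∨ 1 = 1
and checking the remaining 48 assignments likewise gives ≥ 1 in every case.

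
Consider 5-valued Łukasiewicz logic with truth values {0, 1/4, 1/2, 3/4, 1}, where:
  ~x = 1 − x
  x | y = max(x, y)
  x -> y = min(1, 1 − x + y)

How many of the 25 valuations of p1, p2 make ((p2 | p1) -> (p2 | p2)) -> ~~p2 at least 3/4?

16

value 1: 9 assignments (counts)
value 3/4: 7 assignments (counts)
value 1/2: 5 assignments
value 1/4: 3 assignments
value 0: 1 assignment
So 16 of the 25 assignments meet the threshold.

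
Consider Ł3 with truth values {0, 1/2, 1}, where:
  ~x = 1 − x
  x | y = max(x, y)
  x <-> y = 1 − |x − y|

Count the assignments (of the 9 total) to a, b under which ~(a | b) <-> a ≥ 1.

a = 0, b = 0 ↦ 0  <
a = 0, b = 1/2 ↦ 1/2  <
a = 0, b = 1 ↦ 1  ≥
a = 1/2, b = 0 ↦ 1  ≥
a = 1/2, b = 1/2 ↦ 1  ≥
a = 1/2, b = 1 ↦ 1/2  <
a = 1, b = 0 ↦ 0  <
a = 1, b = 1/2 ↦ 0  <
a = 1, b = 1 ↦ 0  <
So 3 of the 9 assignments meet the threshold.

3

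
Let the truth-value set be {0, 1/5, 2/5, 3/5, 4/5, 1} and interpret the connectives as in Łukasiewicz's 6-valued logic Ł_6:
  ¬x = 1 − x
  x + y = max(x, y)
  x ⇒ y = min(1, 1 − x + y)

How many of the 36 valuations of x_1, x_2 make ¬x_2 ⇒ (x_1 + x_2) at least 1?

24

value 1: 24 assignments (counts)
value 4/5: 5 assignments
value 3/5: 2 assignments
value 2/5: 3 assignments
value 1/5: 1 assignment
value 0: 1 assignment
So 24 of the 36 assignments meet the threshold.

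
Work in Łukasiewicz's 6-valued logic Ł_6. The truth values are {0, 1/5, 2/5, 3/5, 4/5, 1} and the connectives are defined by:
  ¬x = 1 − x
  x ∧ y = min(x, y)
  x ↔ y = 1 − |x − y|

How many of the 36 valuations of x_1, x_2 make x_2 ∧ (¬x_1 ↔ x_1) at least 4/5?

value 4/5: 4 assignments (counts)
value 3/5: 2 assignments
value 2/5: 10 assignments
value 1/5: 4 assignments
value 0: 16 assignments
So 4 of the 36 assignments meet the threshold.

4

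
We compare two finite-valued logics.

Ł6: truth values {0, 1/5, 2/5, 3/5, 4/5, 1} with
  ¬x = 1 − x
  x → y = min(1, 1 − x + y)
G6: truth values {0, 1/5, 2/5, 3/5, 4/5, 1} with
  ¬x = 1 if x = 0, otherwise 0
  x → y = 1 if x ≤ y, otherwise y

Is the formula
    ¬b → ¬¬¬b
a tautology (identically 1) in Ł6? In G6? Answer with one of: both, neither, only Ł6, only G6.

both

In Ł6: every assignment gives 1 — tautology.
In G6: every assignment gives 1 — tautology.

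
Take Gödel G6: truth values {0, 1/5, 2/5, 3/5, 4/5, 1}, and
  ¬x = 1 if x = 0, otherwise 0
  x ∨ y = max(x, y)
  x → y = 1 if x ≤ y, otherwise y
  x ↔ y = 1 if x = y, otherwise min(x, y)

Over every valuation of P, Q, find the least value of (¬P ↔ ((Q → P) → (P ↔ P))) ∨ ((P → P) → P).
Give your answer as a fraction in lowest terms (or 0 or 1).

Take P = 1/5, Q = 0:
¬P = ¬1/5 = 0
Q → P = 0 → 1/5 = 1
P ↔ P = 1/5 ↔ 1/5 = 1
(Q → P) → (P ↔ P) = 1 → 1 = 1
¬P ↔ ((Q → P) → (P ↔ P)) = 0 ↔ 1 = 0
P → P = 1/5 → 1/5 = 1
(P → P) → P = 1 → 1/5 = 1/5
(¬P ↔ ((Q → P) → (P ↔ P))) ∨ ((P → P) → P) = 0 ∨ 1/5 = 1/5
No assignment yields a value below 1/5, so this is the minimum.

1/5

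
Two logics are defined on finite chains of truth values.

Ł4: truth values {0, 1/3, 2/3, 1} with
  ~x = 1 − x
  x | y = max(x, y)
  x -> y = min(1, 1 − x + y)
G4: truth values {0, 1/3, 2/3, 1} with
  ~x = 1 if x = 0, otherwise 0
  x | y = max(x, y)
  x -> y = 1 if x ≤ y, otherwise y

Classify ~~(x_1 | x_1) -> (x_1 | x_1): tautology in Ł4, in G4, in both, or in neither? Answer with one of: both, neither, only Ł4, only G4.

In Ł4: every assignment gives 1 — tautology.
In G4: at x_1 = 1/3 the value is 1/3 — not a tautology.

only Ł4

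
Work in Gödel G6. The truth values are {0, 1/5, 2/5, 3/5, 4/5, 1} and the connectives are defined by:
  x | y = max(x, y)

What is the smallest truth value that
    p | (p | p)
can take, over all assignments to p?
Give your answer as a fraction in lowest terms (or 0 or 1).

0

Take p = 0:
p | p = 0 | 0 = 0
p | (p | p) = 0 | 0 = 0
No assignment yields a value below 0, so this is the minimum.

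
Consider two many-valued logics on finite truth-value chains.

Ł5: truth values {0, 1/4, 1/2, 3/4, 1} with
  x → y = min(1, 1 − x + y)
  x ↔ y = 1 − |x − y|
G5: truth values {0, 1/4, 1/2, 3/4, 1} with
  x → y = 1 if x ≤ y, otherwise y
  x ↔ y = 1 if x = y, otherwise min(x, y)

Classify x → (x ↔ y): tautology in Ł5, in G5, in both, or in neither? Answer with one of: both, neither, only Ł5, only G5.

In Ł5: at x = 3/4, y = 0 the value is 1/2 — not a tautology.
In G5: at x = 1/4, y = 0 the value is 0 — not a tautology.

neither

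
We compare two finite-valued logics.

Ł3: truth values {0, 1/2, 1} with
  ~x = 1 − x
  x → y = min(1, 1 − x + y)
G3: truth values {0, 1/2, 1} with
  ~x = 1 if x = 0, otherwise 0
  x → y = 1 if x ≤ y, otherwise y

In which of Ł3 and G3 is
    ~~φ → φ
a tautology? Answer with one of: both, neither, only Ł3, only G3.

only Ł3

In Ł3: every assignment gives 1 — tautology.
In G3: at φ = 1/2 the value is 1/2 — not a tautology.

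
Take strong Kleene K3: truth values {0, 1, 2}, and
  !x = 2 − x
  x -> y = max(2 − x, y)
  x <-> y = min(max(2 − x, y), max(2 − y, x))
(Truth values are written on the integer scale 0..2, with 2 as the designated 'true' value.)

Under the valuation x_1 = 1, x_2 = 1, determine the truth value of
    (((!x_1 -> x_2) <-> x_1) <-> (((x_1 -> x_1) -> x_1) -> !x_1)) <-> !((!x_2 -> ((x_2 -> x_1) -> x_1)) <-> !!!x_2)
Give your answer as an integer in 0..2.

1

!x_1 = !1 = 1
!x_1 -> x_2 = 1 -> 1 = 1
(!x_1 -> x_2) <-> x_1 = 1 <-> 1 = 1
x_1 -> x_1 = 1 -> 1 = 1
(x_1 -> x_1) -> x_1 = 1 -> 1 = 1
!x_1 = !1 = 1
((x_1 -> x_1) -> x_1) -> !x_1 = 1 -> 1 = 1
((!x_1 -> x_2) <-> x_1) <-> (((x_1 -> x_1) -> x_1) -> !x_1) = 1 <-> 1 = 1
!x_2 = !1 = 1
x_2 -> x_1 = 1 -> 1 = 1
(x_2 -> x_1) -> x_1 = 1 -> 1 = 1
!x_2 -> ((x_2 -> x_1) -> x_1) = 1 -> 1 = 1
!x_2 = !1 = 1
!!x_2 = !1 = 1
!!!x_2 = !1 = 1
(!x_2 -> ((x_2 -> x_1) -> x_1)) <-> !!!x_2 = 1 <-> 1 = 1
!((!x_2 -> ((x_2 -> x_1) -> x_1)) <-> !!!x_2) = !1 = 1
(((!x_1 -> x_2) <-> x_1) <-> (((x_1 -> x_1) -> x_1) -> !x_1)) <-> !((!x_2 -> ((x_2 -> x_1) -> x_1)) <-> !!!x_2) = 1 <-> 1 = 1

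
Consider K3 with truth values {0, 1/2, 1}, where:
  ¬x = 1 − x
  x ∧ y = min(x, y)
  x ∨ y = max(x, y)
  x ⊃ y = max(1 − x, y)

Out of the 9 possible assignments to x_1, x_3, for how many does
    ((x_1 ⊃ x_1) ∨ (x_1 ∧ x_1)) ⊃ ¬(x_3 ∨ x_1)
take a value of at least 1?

1

x_1 = 0, x_3 = 0 ↦ 1  ≥
x_1 = 0, x_3 = 1/2 ↦ 1/2  <
x_1 = 0, x_3 = 1 ↦ 0  <
x_1 = 1/2, x_3 = 0 ↦ 1/2  <
x_1 = 1/2, x_3 = 1/2 ↦ 1/2  <
x_1 = 1/2, x_3 = 1 ↦ 1/2  <
x_1 = 1, x_3 = 0 ↦ 0  <
x_1 = 1, x_3 = 1/2 ↦ 0  <
x_1 = 1, x_3 = 1 ↦ 0  <
So 1 of the 9 assignments meets the threshold.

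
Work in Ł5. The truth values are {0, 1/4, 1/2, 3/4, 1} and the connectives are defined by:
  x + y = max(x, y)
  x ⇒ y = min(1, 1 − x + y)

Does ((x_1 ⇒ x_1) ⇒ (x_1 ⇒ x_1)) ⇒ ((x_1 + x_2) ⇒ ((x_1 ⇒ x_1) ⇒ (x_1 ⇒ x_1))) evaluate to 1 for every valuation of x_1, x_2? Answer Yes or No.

At x_1 = 1/4, x_2 = 0, for instance:
x_1 ⇒ x_1 = 1/4 ⇒ 1/4 = 1
x_1 ⇒ x_1 = 1/4 ⇒ 1/4 = 1
(x_1 ⇒ x_1) ⇒ (x_1 ⇒ x_1) = 1 ⇒ 1 = 1
x_1 + x_2 = 1/4 + 0 = 1/4
(x_1 + x_2) ⇒ ((x_1 ⇒ x_1) ⇒ (x_1 ⇒ x_1)) = 1/4 ⇒ 1 = 1
((x_1 ⇒ x_1) ⇒ (x_1 ⇒ x_1)) ⇒ ((x_1 + x_2) ⇒ ((x_1 ⇒ x_1) ⇒ (x_1 ⇒ x_1))) = 1 ⇒ 1 = 1
and checking the remaining 24 assignments likewise gives ≥ 1 in every case.

Yes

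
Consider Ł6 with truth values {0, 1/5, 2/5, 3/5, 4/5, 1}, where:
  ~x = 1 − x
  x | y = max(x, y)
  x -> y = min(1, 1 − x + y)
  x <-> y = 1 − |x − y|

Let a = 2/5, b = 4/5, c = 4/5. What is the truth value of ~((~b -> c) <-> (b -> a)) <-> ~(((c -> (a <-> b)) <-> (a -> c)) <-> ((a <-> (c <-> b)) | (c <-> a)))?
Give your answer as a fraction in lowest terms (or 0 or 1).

4/5

~b = ~4/5 = 1/5
~b -> c = 1/5 -> 4/5 = 1
b -> a = 4/5 -> 2/5 = 3/5
(~b -> c) <-> (b -> a) = 1 <-> 3/5 = 3/5
~((~b -> c) <-> (b -> a)) = ~3/5 = 2/5
a <-> b = 2/5 <-> 4/5 = 3/5
c -> (a <-> b) = 4/5 -> 3/5 = 4/5
a -> c = 2/5 -> 4/5 = 1
(c -> (a <-> b)) <-> (a -> c) = 4/5 <-> 1 = 4/5
c <-> b = 4/5 <-> 4/5 = 1
a <-> (c <-> b) = 2/5 <-> 1 = 2/5
c <-> a = 4/5 <-> 2/5 = 3/5
(a <-> (c <-> b)) | (c <-> a) = 2/5 | 3/5 = 3/5
((c -> (a <-> b)) <-> (a -> c)) <-> ((a <-> (c <-> b)) | (c <-> a)) = 4/5 <-> 3/5 = 4/5
~(((c -> (a <-> b)) <-> (a -> c)) <-> ((a <-> (c <-> b)) | (c <-> a))) = ~4/5 = 1/5
~((~b -> c) <-> (b -> a)) <-> ~(((c -> (a <-> b)) <-> (a -> c)) <-> ((a <-> (c <-> b)) | (c <-> a))) = 2/5 <-> 1/5 = 4/5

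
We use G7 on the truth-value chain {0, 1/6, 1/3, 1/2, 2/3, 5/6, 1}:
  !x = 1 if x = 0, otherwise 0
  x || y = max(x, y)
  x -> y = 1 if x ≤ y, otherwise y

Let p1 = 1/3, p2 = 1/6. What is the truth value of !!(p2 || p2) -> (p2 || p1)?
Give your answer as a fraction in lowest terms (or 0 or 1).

1/3

p2 || p2 = 1/6 || 1/6 = 1/6
!(p2 || p2) = !1/6 = 0
!!(p2 || p2) = !0 = 1
p2 || p1 = 1/6 || 1/3 = 1/3
!!(p2 || p2) -> (p2 || p1) = 1 -> 1/3 = 1/3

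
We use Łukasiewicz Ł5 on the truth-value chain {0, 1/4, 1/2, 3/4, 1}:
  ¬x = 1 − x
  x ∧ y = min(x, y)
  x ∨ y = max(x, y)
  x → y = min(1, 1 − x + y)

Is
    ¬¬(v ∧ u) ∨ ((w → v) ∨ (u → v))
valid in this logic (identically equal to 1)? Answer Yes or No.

No

Counterexample: take u = 1/4, v = 0, w = 1/4.
v ∧ u = 0 ∧ 1/4 = 0
¬(v ∧ u) = ¬0 = 1
¬¬(v ∧ u) = ¬1 = 0
w → v = 1/4 → 0 = 3/4
u → v = 1/4 → 0 = 3/4
(w → v) ∨ (u → v) = 3/4 ∨ 3/4 = 3/4
¬¬(v ∧ u) ∨ ((w → v) ∨ (u → v)) = 0 ∨ 3/4 = 3/4
This gives 3/4 ≠ 1.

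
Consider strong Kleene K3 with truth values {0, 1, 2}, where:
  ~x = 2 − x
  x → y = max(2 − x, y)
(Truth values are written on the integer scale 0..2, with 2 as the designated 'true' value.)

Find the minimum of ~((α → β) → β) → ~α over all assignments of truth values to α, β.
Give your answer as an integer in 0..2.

Take α = 1, β = 0:
α → β = 1 → 0 = 1
(α → β) → β = 1 → 0 = 1
~((α → β) → β) = ~1 = 1
~α = ~1 = 1
~((α → β) → β) → ~α = 1 → 1 = 1
No assignment yields a value below 1, so this is the minimum.

1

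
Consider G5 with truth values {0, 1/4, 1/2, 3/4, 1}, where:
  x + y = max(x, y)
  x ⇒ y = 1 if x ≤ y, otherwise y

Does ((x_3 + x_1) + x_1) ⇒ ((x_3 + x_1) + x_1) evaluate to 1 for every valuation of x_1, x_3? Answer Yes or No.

At x_1 = 1/4, x_3 = 3/4, for instance:
x_3 + x_1 = 3/4 + 1/4 = 3/4
(x_3 + x_1) + x_1 = 3/4 + 1/4 = 3/4
((x_3 + x_1) + x_1) ⇒ ((x_3 + x_1) + x_1) = 3/4 ⇒ 3/4 = 1
and checking the remaining 24 assignments likewise gives ≥ 1 in every case.

Yes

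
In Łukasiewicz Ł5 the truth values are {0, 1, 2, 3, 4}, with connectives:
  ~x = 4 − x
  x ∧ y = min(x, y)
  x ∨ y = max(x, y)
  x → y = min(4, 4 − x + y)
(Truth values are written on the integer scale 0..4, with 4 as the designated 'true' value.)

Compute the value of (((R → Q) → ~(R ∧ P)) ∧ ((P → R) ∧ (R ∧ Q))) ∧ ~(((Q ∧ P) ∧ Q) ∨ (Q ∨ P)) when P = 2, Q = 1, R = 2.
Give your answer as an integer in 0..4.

1

R → Q = 2 → 1 = 3
R ∧ P = 2 ∧ 2 = 2
~(R ∧ P) = ~2 = 2
(R → Q) → ~(R ∧ P) = 3 → 2 = 3
P → R = 2 → 2 = 4
R ∧ Q = 2 ∧ 1 = 1
(P → R) ∧ (R ∧ Q) = 4 ∧ 1 = 1
((R → Q) → ~(R ∧ P)) ∧ ((P → R) ∧ (R ∧ Q)) = 3 ∧ 1 = 1
Q ∧ P = 1 ∧ 2 = 1
(Q ∧ P) ∧ Q = 1 ∧ 1 = 1
Q ∨ P = 1 ∨ 2 = 2
((Q ∧ P) ∧ Q) ∨ (Q ∨ P) = 1 ∨ 2 = 2
~(((Q ∧ P) ∧ Q) ∨ (Q ∨ P)) = ~2 = 2
(((R → Q) → ~(R ∧ P)) ∧ ((P → R) ∧ (R ∧ Q))) ∧ ~(((Q ∧ P) ∧ Q) ∨ (Q ∨ P)) = 1 ∧ 2 = 1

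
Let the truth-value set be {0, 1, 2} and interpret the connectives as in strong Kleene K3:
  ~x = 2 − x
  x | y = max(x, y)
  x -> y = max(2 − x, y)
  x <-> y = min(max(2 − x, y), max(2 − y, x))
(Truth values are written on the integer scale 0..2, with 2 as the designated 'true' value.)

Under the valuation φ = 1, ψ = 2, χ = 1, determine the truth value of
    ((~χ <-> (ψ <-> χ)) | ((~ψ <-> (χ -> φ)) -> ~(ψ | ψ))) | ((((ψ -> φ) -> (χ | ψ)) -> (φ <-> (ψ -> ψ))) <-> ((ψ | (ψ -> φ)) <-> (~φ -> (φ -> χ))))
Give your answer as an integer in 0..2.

1

~χ = ~1 = 1
ψ <-> χ = 2 <-> 1 = 1
~χ <-> (ψ <-> χ) = 1 <-> 1 = 1
~ψ = ~2 = 0
χ -> φ = 1 -> 1 = 1
~ψ <-> (χ -> φ) = 0 <-> 1 = 1
ψ | ψ = 2 | 2 = 2
~(ψ | ψ) = ~2 = 0
(~ψ <-> (χ -> φ)) -> ~(ψ | ψ) = 1 -> 0 = 1
(~χ <-> (ψ <-> χ)) | ((~ψ <-> (χ -> φ)) -> ~(ψ | ψ)) = 1 | 1 = 1
ψ -> φ = 2 -> 1 = 1
χ | ψ = 1 | 2 = 2
(ψ -> φ) -> (χ | ψ) = 1 -> 2 = 2
ψ -> ψ = 2 -> 2 = 2
φ <-> (ψ -> ψ) = 1 <-> 2 = 1
((ψ -> φ) -> (χ | ψ)) -> (φ <-> (ψ -> ψ)) = 2 -> 1 = 1
ψ -> φ = 2 -> 1 = 1
ψ | (ψ -> φ) = 2 | 1 = 2
~φ = ~1 = 1
φ -> χ = 1 -> 1 = 1
~φ -> (φ -> χ) = 1 -> 1 = 1
(ψ | (ψ -> φ)) <-> (~φ -> (φ -> χ)) = 2 <-> 1 = 1
(((ψ -> φ) -> (χ | ψ)) -> (φ <-> (ψ -> ψ))) <-> ((ψ | (ψ -> φ)) <-> (~φ -> (φ -> χ))) = 1 <-> 1 = 1
((~χ <-> (ψ <-> χ)) | ((~ψ <-> (χ -> φ)) -> ~(ψ | ψ))) | ((((ψ -> φ) -> (χ | ψ)) -> (φ <-> (ψ -> ψ))) <-> ((ψ | (ψ -> φ)) <-> (~φ -> (φ -> χ)))) = 1 | 1 = 1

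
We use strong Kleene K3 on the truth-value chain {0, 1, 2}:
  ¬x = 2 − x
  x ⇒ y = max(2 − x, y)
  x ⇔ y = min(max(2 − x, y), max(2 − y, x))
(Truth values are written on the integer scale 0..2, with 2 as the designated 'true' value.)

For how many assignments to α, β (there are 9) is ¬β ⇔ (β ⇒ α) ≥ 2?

4

α = 0, β = 0 ↦ 2  ≥
α = 0, β = 1 ↦ 1  <
α = 0, β = 2 ↦ 2  ≥
α = 1, β = 0 ↦ 2  ≥
α = 1, β = 1 ↦ 1  <
α = 1, β = 2 ↦ 1  <
α = 2, β = 0 ↦ 2  ≥
α = 2, β = 1 ↦ 1  <
α = 2, β = 2 ↦ 0  <
So 4 of the 9 assignments meet the threshold.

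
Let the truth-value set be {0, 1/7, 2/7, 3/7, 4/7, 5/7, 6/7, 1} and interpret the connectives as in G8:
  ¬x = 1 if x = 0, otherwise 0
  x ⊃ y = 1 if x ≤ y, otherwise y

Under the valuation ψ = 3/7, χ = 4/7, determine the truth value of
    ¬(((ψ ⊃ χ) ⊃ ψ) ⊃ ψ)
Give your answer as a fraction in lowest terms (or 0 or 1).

ψ ⊃ χ = 3/7 ⊃ 4/7 = 1
(ψ ⊃ χ) ⊃ ψ = 1 ⊃ 3/7 = 3/7
((ψ ⊃ χ) ⊃ ψ) ⊃ ψ = 3/7 ⊃ 3/7 = 1
¬(((ψ ⊃ χ) ⊃ ψ) ⊃ ψ) = ¬1 = 0

0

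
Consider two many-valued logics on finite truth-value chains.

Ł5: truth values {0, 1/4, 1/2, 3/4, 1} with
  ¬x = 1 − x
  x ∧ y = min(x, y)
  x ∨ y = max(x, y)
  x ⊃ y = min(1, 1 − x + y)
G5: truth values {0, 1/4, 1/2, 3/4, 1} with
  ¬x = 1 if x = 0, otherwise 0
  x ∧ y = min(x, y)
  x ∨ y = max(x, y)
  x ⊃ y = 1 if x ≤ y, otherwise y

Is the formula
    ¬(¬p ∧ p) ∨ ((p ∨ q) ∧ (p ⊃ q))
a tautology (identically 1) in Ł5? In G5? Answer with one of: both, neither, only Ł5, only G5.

only G5

In Ł5: at p = 1/4, q = 0 the value is 3/4 — not a tautology.
In G5: every assignment gives 1 — tautology.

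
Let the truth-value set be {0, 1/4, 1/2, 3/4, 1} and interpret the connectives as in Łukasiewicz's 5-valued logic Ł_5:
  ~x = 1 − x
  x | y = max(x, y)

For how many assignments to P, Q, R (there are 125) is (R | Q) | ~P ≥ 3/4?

value 1: 61 assignments (counts)
value 3/4: 37 assignments (counts)
value 1/2: 19 assignments
value 1/4: 7 assignments
value 0: 1 assignment
So 98 of the 125 assignments meet the threshold.

98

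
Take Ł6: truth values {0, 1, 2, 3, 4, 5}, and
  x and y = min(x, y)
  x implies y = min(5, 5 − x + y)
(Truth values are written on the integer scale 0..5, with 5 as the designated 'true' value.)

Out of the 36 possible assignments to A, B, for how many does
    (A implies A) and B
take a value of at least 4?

12

value 5: 6 assignments (counts)
value 4: 6 assignments (counts)
value 3: 6 assignments
value 2: 6 assignments
value 1: 6 assignments
value 0: 6 assignments
So 12 of the 36 assignments meet the threshold.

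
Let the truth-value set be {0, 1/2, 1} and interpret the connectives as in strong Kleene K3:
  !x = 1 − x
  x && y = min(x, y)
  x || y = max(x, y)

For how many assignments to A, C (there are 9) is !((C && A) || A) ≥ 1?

A = 0, C = 0 ↦ 1  ≥
A = 0, C = 1/2 ↦ 1  ≥
A = 0, C = 1 ↦ 1  ≥
A = 1/2, C = 0 ↦ 1/2  <
A = 1/2, C = 1/2 ↦ 1/2  <
A = 1/2, C = 1 ↦ 1/2  <
A = 1, C = 0 ↦ 0  <
A = 1, C = 1/2 ↦ 0  <
A = 1, C = 1 ↦ 0  <
So 3 of the 9 assignments meet the threshold.

3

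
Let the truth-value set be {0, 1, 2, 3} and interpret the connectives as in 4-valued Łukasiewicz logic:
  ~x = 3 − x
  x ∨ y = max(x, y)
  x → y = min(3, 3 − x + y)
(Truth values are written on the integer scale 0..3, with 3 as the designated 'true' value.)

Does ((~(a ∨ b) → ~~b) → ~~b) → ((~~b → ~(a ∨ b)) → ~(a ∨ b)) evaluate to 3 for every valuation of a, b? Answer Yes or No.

Yes

a = 0, b = 0 ↦ 3
a = 0, b = 1 ↦ 3
a = 0, b = 2 ↦ 3
a = 0, b = 3 ↦ 3
a = 1, b = 0 ↦ 3
a = 1, b = 1 ↦ 3
a = 1, b = 2 ↦ 3
a = 1, b = 3 ↦ 3
a = 2, b = 0 ↦ 3
a = 2, b = 1 ↦ 3
a = 2, b = 2 ↦ 3
a = 2, b = 3 ↦ 3
a = 3, b = 0 ↦ 3
a = 3, b = 1 ↦ 3
a = 3, b = 2 ↦ 3
a = 3, b = 3 ↦ 3
Every assignment gives a value ≥ 3.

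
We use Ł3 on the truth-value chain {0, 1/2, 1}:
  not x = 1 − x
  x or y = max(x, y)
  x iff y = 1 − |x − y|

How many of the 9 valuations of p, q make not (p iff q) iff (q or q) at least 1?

p = 0, q = 0 ↦ 1  ≥
p = 0, q = 1/2 ↦ 1  ≥
p = 0, q = 1 ↦ 1  ≥
p = 1/2, q = 0 ↦ 1/2  <
p = 1/2, q = 1/2 ↦ 1/2  <
p = 1/2, q = 1 ↦ 1/2  <
p = 1, q = 0 ↦ 0  <
p = 1, q = 1/2 ↦ 1  ≥
p = 1, q = 1 ↦ 0  <
So 4 of the 9 assignments meet the threshold.

4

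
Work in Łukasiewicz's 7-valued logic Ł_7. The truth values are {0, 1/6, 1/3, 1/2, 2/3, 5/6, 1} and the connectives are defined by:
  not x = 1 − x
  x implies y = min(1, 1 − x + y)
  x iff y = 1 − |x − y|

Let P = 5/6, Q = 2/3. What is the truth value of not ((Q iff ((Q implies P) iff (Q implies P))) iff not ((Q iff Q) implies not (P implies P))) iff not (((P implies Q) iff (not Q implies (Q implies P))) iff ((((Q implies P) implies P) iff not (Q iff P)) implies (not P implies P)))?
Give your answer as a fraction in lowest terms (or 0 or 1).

5/6

Q implies P = 2/3 implies 5/6 = 1
Q implies P = 2/3 implies 5/6 = 1
(Q implies P) iff (Q implies P) = 1 iff 1 = 1
Q iff ((Q implies P) iff (Q implies P)) = 2/3 iff 1 = 2/3
Q iff Q = 2/3 iff 2/3 = 1
P implies P = 5/6 implies 5/6 = 1
not (P implies P) = not 1 = 0
(Q iff Q) implies not (P implies P) = 1 implies 0 = 0
not ((Q iff Q) implies not (P implies P)) = not 0 = 1
(Q iff ((Q implies P) iff (Q implies P))) iff not ((Q iff Q) implies not (P implies P)) = 2/3 iff 1 = 2/3
not ((Q iff ((Q implies P) iff (Q implies P))) iff not ((Q iff Q) implies not (P implies P))) = not 2/3 = 1/3
P implies Q = 5/6 implies 2/3 = 5/6
not Q = not 2/3 = 1/3
Q implies P = 2/3 implies 5/6 = 1
not Q implies (Q implies P) = 1/3 implies 1 = 1
(P implies Q) iff (not Q implies (Q implies P)) = 5/6 iff 1 = 5/6
Q implies P = 2/3 implies 5/6 = 1
(Q implies P) implies P = 1 implies 5/6 = 5/6
Q iff P = 2/3 iff 5/6 = 5/6
not (Q iff P) = not 5/6 = 1/6
((Q implies P) implies P) iff not (Q iff P) = 5/6 iff 1/6 = 1/3
not P = not 5/6 = 1/6
not P implies P = 1/6 implies 5/6 = 1
(((Q implies P) implies P) iff not (Q iff P)) implies (not P implies P) = 1/3 implies 1 = 1
((P implies Q) iff (not Q implies (Q implies P))) iff ((((Q implies P) implies P) iff not (Q iff P)) implies (not P implies P)) = 5/6 iff 1 = 5/6
not (((P implies Q) iff (not Q implies (Q implies P))) iff ((((Q implies P) implies P) iff not (Q iff P)) implies (not P implies P))) = not 5/6 = 1/6
not ((Q iff ((Q implies P) iff (Q implies P))) iff not ((Q iff Q) implies not (P implies P))) iff not (((P implies Q) iff (not Q implies (Q implies P))) iff ((((Q implies P) implies P) iff not (Q iff P)) implies (not P implies P))) = 1/3 iff 1/6 = 5/6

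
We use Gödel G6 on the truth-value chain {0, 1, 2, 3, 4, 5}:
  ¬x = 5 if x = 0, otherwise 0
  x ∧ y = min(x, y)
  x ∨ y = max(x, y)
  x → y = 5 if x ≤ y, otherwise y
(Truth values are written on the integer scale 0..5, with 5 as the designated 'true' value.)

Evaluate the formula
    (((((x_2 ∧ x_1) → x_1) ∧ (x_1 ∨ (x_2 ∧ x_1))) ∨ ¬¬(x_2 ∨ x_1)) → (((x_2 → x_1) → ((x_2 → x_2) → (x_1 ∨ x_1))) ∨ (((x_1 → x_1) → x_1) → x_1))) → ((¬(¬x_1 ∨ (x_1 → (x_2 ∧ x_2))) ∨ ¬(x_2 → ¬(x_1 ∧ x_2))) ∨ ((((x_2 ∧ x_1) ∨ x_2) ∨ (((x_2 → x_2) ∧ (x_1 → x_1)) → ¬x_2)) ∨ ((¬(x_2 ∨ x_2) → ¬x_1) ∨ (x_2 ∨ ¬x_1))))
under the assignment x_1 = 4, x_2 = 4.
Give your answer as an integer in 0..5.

x_2 ∧ x_1 = 4 ∧ 4 = 4
(x_2 ∧ x_1) → x_1 = 4 → 4 = 5
x_2 ∧ x_1 = 4 ∧ 4 = 4
x_1 ∨ (x_2 ∧ x_1) = 4 ∨ 4 = 4
((x_2 ∧ x_1) → x_1) ∧ (x_1 ∨ (x_2 ∧ x_1)) = 5 ∧ 4 = 4
x_2 ∨ x_1 = 4 ∨ 4 = 4
¬(x_2 ∨ x_1) = ¬4 = 0
¬¬(x_2 ∨ x_1) = ¬0 = 5
(((x_2 ∧ x_1) → x_1) ∧ (x_1 ∨ (x_2 ∧ x_1))) ∨ ¬¬(x_2 ∨ x_1) = 4 ∨ 5 = 5
x_2 → x_1 = 4 → 4 = 5
x_2 → x_2 = 4 → 4 = 5
x_1 ∨ x_1 = 4 ∨ 4 = 4
(x_2 → x_2) → (x_1 ∨ x_1) = 5 → 4 = 4
(x_2 → x_1) → ((x_2 → x_2) → (x_1 ∨ x_1)) = 5 → 4 = 4
x_1 → x_1 = 4 → 4 = 5
(x_1 → x_1) → x_1 = 5 → 4 = 4
((x_1 → x_1) → x_1) → x_1 = 4 → 4 = 5
((x_2 → x_1) → ((x_2 → x_2) → (x_1 ∨ x_1))) ∨ (((x_1 → x_1) → x_1) → x_1) = 4 ∨ 5 = 5
((((x_2 ∧ x_1) → x_1) ∧ (x_1 ∨ (x_2 ∧ x_1))) ∨ ¬¬(x_2 ∨ x_1)) → (((x_2 → x_1) → ((x_2 → x_2) → (x_1 ∨ x_1))) ∨ (((x_1 → x_1) → x_1) → x_1)) = 5 → 5 = 5
¬x_1 = ¬4 = 0
x_2 ∧ x_2 = 4 ∧ 4 = 4
x_1 → (x_2 ∧ x_2) = 4 → 4 = 5
¬x_1 ∨ (x_1 → (x_2 ∧ x_2)) = 0 ∨ 5 = 5
¬(¬x_1 ∨ (x_1 → (x_2 ∧ x_2))) = ¬5 = 0
x_1 ∧ x_2 = 4 ∧ 4 = 4
¬(x_1 ∧ x_2) = ¬4 = 0
x_2 → ¬(x_1 ∧ x_2) = 4 → 0 = 0
¬(x_2 → ¬(x_1 ∧ x_2)) = ¬0 = 5
¬(¬x_1 ∨ (x_1 → (x_2 ∧ x_2))) ∨ ¬(x_2 → ¬(x_1 ∧ x_2)) = 0 ∨ 5 = 5
x_2 ∧ x_1 = 4 ∧ 4 = 4
(x_2 ∧ x_1) ∨ x_2 = 4 ∨ 4 = 4
x_2 → x_2 = 4 → 4 = 5
x_1 → x_1 = 4 → 4 = 5
(x_2 → x_2) ∧ (x_1 → x_1) = 5 ∧ 5 = 5
¬x_2 = ¬4 = 0
((x_2 → x_2) ∧ (x_1 → x_1)) → ¬x_2 = 5 → 0 = 0
((x_2 ∧ x_1) ∨ x_2) ∨ (((x_2 → x_2) ∧ (x_1 → x_1)) → ¬x_2) = 4 ∨ 0 = 4
x_2 ∨ x_2 = 4 ∨ 4 = 4
¬(x_2 ∨ x_2) = ¬4 = 0
¬x_1 = ¬4 = 0
¬(x_2 ∨ x_2) → ¬x_1 = 0 → 0 = 5
¬x_1 = ¬4 = 0
x_2 ∨ ¬x_1 = 4 ∨ 0 = 4
(¬(x_2 ∨ x_2) → ¬x_1) ∨ (x_2 ∨ ¬x_1) = 5 ∨ 4 = 5
(((x_2 ∧ x_1) ∨ x_2) ∨ (((x_2 → x_2) ∧ (x_1 → x_1)) → ¬x_2)) ∨ ((¬(x_2 ∨ x_2) → ¬x_1) ∨ (x_2 ∨ ¬x_1)) = 4 ∨ 5 = 5
(¬(¬x_1 ∨ (x_1 → (x_2 ∧ x_2))) ∨ ¬(x_2 → ¬(x_1 ∧ x_2))) ∨ ((((x_2 ∧ x_1) ∨ x_2) ∨ (((x_2 → x_2) ∧ (x_1 → x_1)) → ¬x_2)) ∨ ((¬(x_2 ∨ x_2) → ¬x_1) ∨ (x_2 ∨ ¬x_1))) = 5 ∨ 5 = 5
(((((x_2 ∧ x_1) → x_1) ∧ (x_1 ∨ (x_2 ∧ x_1))) ∨ ¬¬(x_2 ∨ x_1)) → (((x_2 → x_1) → ((x_2 → x_2) → (x_1 ∨ x_1))) ∨ (((x_1 → x_1) → x_1) → x_1))) → ((¬(¬x_1 ∨ (x_1 → (x_2 ∧ x_2))) ∨ ¬(x_2 → ¬(x_1 ∧ x_2))) ∨ ((((x_2 ∧ x_1) ∨ x_2) ∨ (((x_2 → x_2) ∧ (x_1 → x_1)) → ¬x_2)) ∨ ((¬(x_2 ∨ x_2) → ¬x_1) ∨ (x_2 ∨ ¬x_1)))) = 5 → 5 = 5

5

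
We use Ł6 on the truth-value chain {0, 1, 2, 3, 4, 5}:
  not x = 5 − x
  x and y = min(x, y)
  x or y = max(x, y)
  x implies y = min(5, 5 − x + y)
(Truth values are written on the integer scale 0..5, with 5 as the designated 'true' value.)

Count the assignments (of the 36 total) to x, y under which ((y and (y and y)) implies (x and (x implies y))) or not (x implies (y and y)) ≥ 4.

value 5: 21 assignments (counts)
value 4: 5 assignments (counts)
value 3: 4 assignments
value 2: 3 assignments
value 1: 2 assignments
value 0: 1 assignment
So 26 of the 36 assignments meet the threshold.

26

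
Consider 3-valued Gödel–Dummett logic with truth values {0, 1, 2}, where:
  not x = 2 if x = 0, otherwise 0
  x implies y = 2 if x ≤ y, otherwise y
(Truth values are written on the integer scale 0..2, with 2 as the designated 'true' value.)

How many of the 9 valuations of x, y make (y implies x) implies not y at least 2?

x = 0, y = 0 ↦ 2  ≥
x = 0, y = 1 ↦ 2  ≥
x = 0, y = 2 ↦ 2  ≥
x = 1, y = 0 ↦ 2  ≥
x = 1, y = 1 ↦ 0  <
x = 1, y = 2 ↦ 0  <
x = 2, y = 0 ↦ 2  ≥
x = 2, y = 1 ↦ 0  <
x = 2, y = 2 ↦ 0  <
So 5 of the 9 assignments meet the threshold.

5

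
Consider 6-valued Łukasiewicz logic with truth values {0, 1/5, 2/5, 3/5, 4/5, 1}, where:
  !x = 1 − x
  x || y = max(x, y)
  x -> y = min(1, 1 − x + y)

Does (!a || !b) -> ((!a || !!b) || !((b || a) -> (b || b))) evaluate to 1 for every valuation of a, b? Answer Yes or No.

No

Counterexample: take a = 1/5, b = 0.
!a = !1/5 = 4/5
!b = !0 = 1
!a || !b = 4/5 || 1 = 1
!a = !1/5 = 4/5
!b = !0 = 1
!!b = !1 = 0
!a || !!b = 4/5 || 0 = 4/5
b || a = 0 || 1/5 = 1/5
b || b = 0 || 0 = 0
(b || a) -> (b || b) = 1/5 -> 0 = 4/5
!((b || a) -> (b || b)) = !4/5 = 1/5
(!a || !!b) || !((b || a) -> (b || b)) = 4/5 || 1/5 = 4/5
(!a || !b) -> ((!a || !!b) || !((b || a) -> (b || b))) = 1 -> 4/5 = 4/5
This gives 4/5 ≠ 1.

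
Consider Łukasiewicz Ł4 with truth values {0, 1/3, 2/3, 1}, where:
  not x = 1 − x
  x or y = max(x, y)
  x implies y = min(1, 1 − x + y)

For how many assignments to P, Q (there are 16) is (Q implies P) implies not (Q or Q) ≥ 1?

7

P = 0, Q = 0 ↦ 1  ≥
P = 0, Q = 1/3 ↦ 1  ≥
P = 0, Q = 2/3 ↦ 1  ≥
P = 0, Q = 1 ↦ 1  ≥
P = 1/3, Q = 0 ↦ 1  ≥
P = 1/3, Q = 1/3 ↦ 2/3  <
P = 1/3, Q = 2/3 ↦ 2/3  <
P = 1/3, Q = 1 ↦ 2/3  <
P = 2/3, Q = 0 ↦ 1  ≥
P = 2/3, Q = 1/3 ↦ 2/3  <
P = 2/3, Q = 2/3 ↦ 1/3  <
P = 2/3, Q = 1 ↦ 1/3  <
P = 1, Q = 0 ↦ 1  ≥
P = 1, Q = 1/3 ↦ 2/3  <
P = 1, Q = 2/3 ↦ 1/3  <
P = 1, Q = 1 ↦ 0  <
So 7 of the 16 assignments meet the threshold.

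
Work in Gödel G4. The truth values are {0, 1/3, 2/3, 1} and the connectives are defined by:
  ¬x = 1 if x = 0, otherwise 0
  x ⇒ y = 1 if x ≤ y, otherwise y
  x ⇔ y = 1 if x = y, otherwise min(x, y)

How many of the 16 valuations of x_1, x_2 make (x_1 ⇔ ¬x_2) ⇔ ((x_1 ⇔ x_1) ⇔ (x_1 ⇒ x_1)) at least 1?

x_1 = 0, x_2 = 0 ↦ 0  <
x_1 = 0, x_2 = 1/3 ↦ 1  ≥
x_1 = 0, x_2 = 2/3 ↦ 1  ≥
x_1 = 0, x_2 = 1 ↦ 1  ≥
x_1 = 1/3, x_2 = 0 ↦ 1/3  <
x_1 = 1/3, x_2 = 1/3 ↦ 0  <
x_1 = 1/3, x_2 = 2/3 ↦ 0  <
x_1 = 1/3, x_2 = 1 ↦ 0  <
x_1 = 2/3, x_2 = 0 ↦ 2/3  <
x_1 = 2/3, x_2 = 1/3 ↦ 0  <
x_1 = 2/3, x_2 = 2/3 ↦ 0  <
x_1 = 2/3, x_2 = 1 ↦ 0  <
x_1 = 1, x_2 = 0 ↦ 1  ≥
x_1 = 1, x_2 = 1/3 ↦ 0  <
x_1 = 1, x_2 = 2/3 ↦ 0  <
x_1 = 1, x_2 = 1 ↦ 0  <
So 4 of the 16 assignments meet the threshold.

4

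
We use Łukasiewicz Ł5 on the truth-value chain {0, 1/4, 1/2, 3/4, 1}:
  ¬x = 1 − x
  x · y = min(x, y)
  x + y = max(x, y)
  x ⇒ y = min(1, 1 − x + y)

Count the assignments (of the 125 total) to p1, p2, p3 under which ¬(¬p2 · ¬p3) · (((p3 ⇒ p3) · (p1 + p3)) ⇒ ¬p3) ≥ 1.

value 1: 12 assignments (counts)
value 3/4: 16 assignments
value 1/2: 47 assignments
value 1/4: 20 assignments
value 0: 30 assignments
So 12 of the 125 assignments meet the threshold.

12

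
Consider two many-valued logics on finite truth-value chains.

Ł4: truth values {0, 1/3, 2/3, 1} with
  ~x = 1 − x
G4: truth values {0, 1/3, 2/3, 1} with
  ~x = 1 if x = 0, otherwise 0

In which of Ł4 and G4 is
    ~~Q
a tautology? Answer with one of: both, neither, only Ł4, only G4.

In Ł4: at Q = 0 the value is 0 — not a tautology.
In G4: at Q = 0 the value is 0 — not a tautology.

neither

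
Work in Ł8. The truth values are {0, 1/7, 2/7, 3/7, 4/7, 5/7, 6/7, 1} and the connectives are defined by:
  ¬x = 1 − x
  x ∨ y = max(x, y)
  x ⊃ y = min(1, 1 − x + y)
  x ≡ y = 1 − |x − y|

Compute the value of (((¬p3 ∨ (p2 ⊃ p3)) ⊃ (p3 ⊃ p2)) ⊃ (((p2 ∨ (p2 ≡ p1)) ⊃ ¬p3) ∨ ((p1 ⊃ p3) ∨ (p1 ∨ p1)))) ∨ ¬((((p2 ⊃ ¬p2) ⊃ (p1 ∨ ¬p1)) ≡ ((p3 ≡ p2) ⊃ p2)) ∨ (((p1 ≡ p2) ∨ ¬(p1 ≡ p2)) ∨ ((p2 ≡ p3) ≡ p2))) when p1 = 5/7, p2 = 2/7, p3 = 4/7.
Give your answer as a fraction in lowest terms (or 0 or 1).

¬p3 = ¬4/7 = 3/7
p2 ⊃ p3 = 2/7 ⊃ 4/7 = 1
¬p3 ∨ (p2 ⊃ p3) = 3/7 ∨ 1 = 1
p3 ⊃ p2 = 4/7 ⊃ 2/7 = 5/7
(¬p3 ∨ (p2 ⊃ p3)) ⊃ (p3 ⊃ p2) = 1 ⊃ 5/7 = 5/7
p2 ≡ p1 = 2/7 ≡ 5/7 = 4/7
p2 ∨ (p2 ≡ p1) = 2/7 ∨ 4/7 = 4/7
¬p3 = ¬4/7 = 3/7
(p2 ∨ (p2 ≡ p1)) ⊃ ¬p3 = 4/7 ⊃ 3/7 = 6/7
p1 ⊃ p3 = 5/7 ⊃ 4/7 = 6/7
p1 ∨ p1 = 5/7 ∨ 5/7 = 5/7
(p1 ⊃ p3) ∨ (p1 ∨ p1) = 6/7 ∨ 5/7 = 6/7
((p2 ∨ (p2 ≡ p1)) ⊃ ¬p3) ∨ ((p1 ⊃ p3) ∨ (p1 ∨ p1)) = 6/7 ∨ 6/7 = 6/7
((¬p3 ∨ (p2 ⊃ p3)) ⊃ (p3 ⊃ p2)) ⊃ (((p2 ∨ (p2 ≡ p1)) ⊃ ¬p3) ∨ ((p1 ⊃ p3) ∨ (p1 ∨ p1))) = 5/7 ⊃ 6/7 = 1
¬p2 = ¬2/7 = 5/7
p2 ⊃ ¬p2 = 2/7 ⊃ 5/7 = 1
¬p1 = ¬5/7 = 2/7
p1 ∨ ¬p1 = 5/7 ∨ 2/7 = 5/7
(p2 ⊃ ¬p2) ⊃ (p1 ∨ ¬p1) = 1 ⊃ 5/7 = 5/7
p3 ≡ p2 = 4/7 ≡ 2/7 = 5/7
(p3 ≡ p2) ⊃ p2 = 5/7 ⊃ 2/7 = 4/7
((p2 ⊃ ¬p2) ⊃ (p1 ∨ ¬p1)) ≡ ((p3 ≡ p2) ⊃ p2) = 5/7 ≡ 4/7 = 6/7
p1 ≡ p2 = 5/7 ≡ 2/7 = 4/7
p1 ≡ p2 = 5/7 ≡ 2/7 = 4/7
¬(p1 ≡ p2) = ¬4/7 = 3/7
(p1 ≡ p2) ∨ ¬(p1 ≡ p2) = 4/7 ∨ 3/7 = 4/7
p2 ≡ p3 = 2/7 ≡ 4/7 = 5/7
(p2 ≡ p3) ≡ p2 = 5/7 ≡ 2/7 = 4/7
((p1 ≡ p2) ∨ ¬(p1 ≡ p2)) ∨ ((p2 ≡ p3) ≡ p2) = 4/7 ∨ 4/7 = 4/7
(((p2 ⊃ ¬p2) ⊃ (p1 ∨ ¬p1)) ≡ ((p3 ≡ p2) ⊃ p2)) ∨ (((p1 ≡ p2) ∨ ¬(p1 ≡ p2)) ∨ ((p2 ≡ p3) ≡ p2)) = 6/7 ∨ 4/7 = 6/7
¬((((p2 ⊃ ¬p2) ⊃ (p1 ∨ ¬p1)) ≡ ((p3 ≡ p2) ⊃ p2)) ∨ (((p1 ≡ p2) ∨ ¬(p1 ≡ p2)) ∨ ((p2 ≡ p3) ≡ p2))) = ¬6/7 = 1/7
(((¬p3 ∨ (p2 ⊃ p3)) ⊃ (p3 ⊃ p2)) ⊃ (((p2 ∨ (p2 ≡ p1)) ⊃ ¬p3) ∨ ((p1 ⊃ p3) ∨ (p1 ∨ p1)))) ∨ ¬((((p2 ⊃ ¬p2) ⊃ (p1 ∨ ¬p1)) ≡ ((p3 ≡ p2) ⊃ p2)) ∨ (((p1 ≡ p2) ∨ ¬(p1 ≡ p2)) ∨ ((p2 ≡ p3) ≡ p2))) = 1 ∨ 1/7 = 1

1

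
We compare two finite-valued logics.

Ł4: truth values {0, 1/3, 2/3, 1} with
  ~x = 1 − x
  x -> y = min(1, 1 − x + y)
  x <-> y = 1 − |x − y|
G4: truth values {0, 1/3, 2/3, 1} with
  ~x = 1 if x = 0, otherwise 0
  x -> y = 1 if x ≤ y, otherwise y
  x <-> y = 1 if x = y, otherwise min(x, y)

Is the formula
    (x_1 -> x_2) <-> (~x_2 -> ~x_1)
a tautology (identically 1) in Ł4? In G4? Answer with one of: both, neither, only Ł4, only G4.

In Ł4: every assignment gives 1 — tautology.
In G4: at x_1 = 2/3, x_2 = 1/3 the value is 1/3 — not a tautology.

only Ł4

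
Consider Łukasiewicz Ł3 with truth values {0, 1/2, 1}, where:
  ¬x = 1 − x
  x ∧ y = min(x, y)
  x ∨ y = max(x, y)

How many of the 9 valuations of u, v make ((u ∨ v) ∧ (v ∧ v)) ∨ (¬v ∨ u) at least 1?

u = 0, v = 0 ↦ 1  ≥
u = 0, v = 1/2 ↦ 1/2  <
u = 0, v = 1 ↦ 1  ≥
u = 1/2, v = 0 ↦ 1  ≥
u = 1/2, v = 1/2 ↦ 1/2  <
u = 1/2, v = 1 ↦ 1  ≥
u = 1, v = 0 ↦ 1  ≥
u = 1, v = 1/2 ↦ 1  ≥
u = 1, v = 1 ↦ 1  ≥
So 7 of the 9 assignments meet the threshold.

7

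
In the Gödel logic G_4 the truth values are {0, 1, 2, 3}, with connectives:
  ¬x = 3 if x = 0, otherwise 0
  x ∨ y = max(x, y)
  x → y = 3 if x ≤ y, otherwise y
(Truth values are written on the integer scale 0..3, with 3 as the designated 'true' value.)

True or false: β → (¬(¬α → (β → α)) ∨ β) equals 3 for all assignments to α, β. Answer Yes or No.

α = 0, β = 0 ↦ 3
α = 0, β = 1 ↦ 3
α = 0, β = 2 ↦ 3
α = 0, β = 3 ↦ 3
α = 1, β = 0 ↦ 3
α = 1, β = 1 ↦ 3
α = 1, β = 2 ↦ 3
α = 1, β = 3 ↦ 3
α = 2, β = 0 ↦ 3
α = 2, β = 1 ↦ 3
α = 2, β = 2 ↦ 3
α = 2, β = 3 ↦ 3
α = 3, β = 0 ↦ 3
α = 3, β = 1 ↦ 3
α = 3, β = 2 ↦ 3
α = 3, β = 3 ↦ 3
Every assignment gives a value ≥ 3.

Yes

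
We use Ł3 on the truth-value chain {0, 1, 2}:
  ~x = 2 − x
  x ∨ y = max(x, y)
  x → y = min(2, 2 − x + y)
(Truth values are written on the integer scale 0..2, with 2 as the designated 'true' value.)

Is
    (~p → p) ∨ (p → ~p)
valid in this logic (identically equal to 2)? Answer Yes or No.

p = 0 ↦ 2
p = 1 ↦ 2
p = 2 ↦ 2
Every assignment gives a value ≥ 2.

Yes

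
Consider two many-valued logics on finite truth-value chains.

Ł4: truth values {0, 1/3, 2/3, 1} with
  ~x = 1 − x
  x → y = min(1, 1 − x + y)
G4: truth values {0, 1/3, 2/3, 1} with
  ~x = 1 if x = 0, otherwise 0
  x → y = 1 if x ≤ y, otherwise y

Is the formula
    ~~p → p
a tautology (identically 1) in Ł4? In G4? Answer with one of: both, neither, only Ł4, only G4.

In Ł4: every assignment gives 1 — tautology.
In G4: at p = 1/3 the value is 1/3 — not a tautology.

only Ł4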